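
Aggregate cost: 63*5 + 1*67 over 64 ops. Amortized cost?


Formula: Amortized cost = Total cost / Operations
Total cost = (63 * 5) + (1 * 67)
Total cost = 315 + 67 = 382
Amortized = 382 / 64 = 5.9688

5.9688


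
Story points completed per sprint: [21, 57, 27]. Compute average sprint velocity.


Formula: Avg velocity = Total points / Number of sprints
Points: [21, 57, 27]
Sum = 21 + 57 + 27 = 105
Avg velocity = 105 / 3 = 35.0 points/sprint

35.0 points/sprint


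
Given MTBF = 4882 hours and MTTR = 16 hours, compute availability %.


Availability = MTBF / (MTBF + MTTR)
Availability = 4882 / (4882 + 16)
Availability = 4882 / 4898
Availability = 99.6733%

99.6733%


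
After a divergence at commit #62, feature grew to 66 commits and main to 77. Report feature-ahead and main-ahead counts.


Common ancestor: commit #62
feature commits after divergence: 66 - 62 = 4
main commits after divergence: 77 - 62 = 15
feature is 4 commits ahead of main
main is 15 commits ahead of feature

feature ahead: 4, main ahead: 15


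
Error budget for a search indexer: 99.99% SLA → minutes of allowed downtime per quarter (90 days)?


Formula: allowed downtime = period * (100 - SLA) / 100
Period (quarter (90 days)) = 129600 minutes
Unavailability fraction = (100 - 99.99) / 100
Allowed downtime = 129600 * (100 - 99.99) / 100
Allowed downtime = 12.96 minutes

12.96 minutes


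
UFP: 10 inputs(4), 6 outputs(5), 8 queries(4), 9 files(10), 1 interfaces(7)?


UFP = EI*4 + EO*5 + EQ*4 + ILF*10 + EIF*7
UFP = 10*4 + 6*5 + 8*4 + 9*10 + 1*7
UFP = 40 + 30 + 32 + 90 + 7
UFP = 199

199


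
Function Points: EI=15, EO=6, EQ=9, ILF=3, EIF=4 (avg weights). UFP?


UFP = EI*4 + EO*5 + EQ*4 + ILF*10 + EIF*7
UFP = 15*4 + 6*5 + 9*4 + 3*10 + 4*7
UFP = 60 + 30 + 36 + 30 + 28
UFP = 184

184


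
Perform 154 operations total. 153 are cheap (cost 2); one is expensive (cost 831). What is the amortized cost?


Formula: Amortized cost = Total cost / Operations
Total cost = (153 * 2) + (1 * 831)
Total cost = 306 + 831 = 1137
Amortized = 1137 / 154 = 7.3831

7.3831


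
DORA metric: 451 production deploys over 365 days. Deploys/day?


Formula: deployments per day = releases / days
= 451 / 365
= 1.236 deploys/day
(equivalently, 8.65 deploys/week)

1.236 deploys/day


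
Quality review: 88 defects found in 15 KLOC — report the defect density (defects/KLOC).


Defect density = defects / KLOC
Defect density = 88 / 15
Defect density = 5.867 defects/KLOC

5.867 defects/KLOC


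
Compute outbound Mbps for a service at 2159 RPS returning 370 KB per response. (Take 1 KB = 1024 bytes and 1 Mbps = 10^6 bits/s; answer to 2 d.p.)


Formula: Mbps = payload_bytes * RPS * 8 / 1e6
Payload per request = 370 KB = 370 * 1024 = 378880 bytes
Total bytes/sec = 378880 * 2159 = 818001920
Total bits/sec = 818001920 * 8 = 6544015360
Mbps = 6544015360 / 1e6 = 6544.02

6544.02 Mbps


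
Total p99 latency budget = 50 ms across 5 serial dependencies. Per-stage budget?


Formula: per_stage = total_budget / stages
per_stage = 50 / 5
per_stage = 10.0 ms

10.0 ms


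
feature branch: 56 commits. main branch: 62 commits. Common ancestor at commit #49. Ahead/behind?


Common ancestor: commit #49
feature commits after divergence: 56 - 49 = 7
main commits after divergence: 62 - 49 = 13
feature is 7 commits ahead of main
main is 13 commits ahead of feature

feature ahead: 7, main ahead: 13


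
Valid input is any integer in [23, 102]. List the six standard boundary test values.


Range: [23, 102]
Boundaries: just below min, min, min+1, max-1, max, just above max
Values: [22, 23, 24, 101, 102, 103]

[22, 23, 24, 101, 102, 103]


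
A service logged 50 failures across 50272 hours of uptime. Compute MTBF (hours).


Formula: MTBF = Total operating time / Number of failures
MTBF = 50272 / 50
MTBF = 1005.44 hours

1005.44 hours


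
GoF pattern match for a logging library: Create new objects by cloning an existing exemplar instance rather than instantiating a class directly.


This matches the Prototype pattern

Prototype


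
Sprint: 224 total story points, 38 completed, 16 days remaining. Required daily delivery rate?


Formula: Required rate = Remaining points / Days left
Remaining = 224 - 38 = 186 points
Required rate = 186 / 16 = 11.63 points/day

11.63 points/day


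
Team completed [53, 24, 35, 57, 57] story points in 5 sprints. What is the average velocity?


Formula: Avg velocity = Total points / Number of sprints
Points: [53, 24, 35, 57, 57]
Sum = 53 + 24 + 35 + 57 + 57 = 226
Avg velocity = 226 / 5 = 45.2 points/sprint

45.2 points/sprint


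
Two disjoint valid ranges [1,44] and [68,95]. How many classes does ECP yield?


Valid ranges: [1,44] and [68,95]
Class 1: x < 1 — invalid
Class 2: 1 ≤ x ≤ 44 — valid
Class 3: 44 < x < 68 — invalid (gap between ranges)
Class 4: 68 ≤ x ≤ 95 — valid
Class 5: x > 95 — invalid
Total equivalence classes: 5

5 equivalence classes


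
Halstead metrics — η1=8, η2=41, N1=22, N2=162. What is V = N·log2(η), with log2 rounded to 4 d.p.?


Formula: V = N * log2(η), where N = N1 + N2 and η = η1 + η2
η = 8 + 41 = 49
N = 22 + 162 = 184
log2(49) ≈ 5.6147
V = 184 * 5.6147 = 1033.10

1033.10


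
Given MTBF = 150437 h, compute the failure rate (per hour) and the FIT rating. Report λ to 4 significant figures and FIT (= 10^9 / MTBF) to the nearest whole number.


Formula: λ = 1 / MTBF; FIT = λ × 1e9 = 1e9 / MTBF
λ = 1 / 150437 ≈ 6.647e-06 failures/hour
FIT = 1e9 / 150437 ≈ 6647 failures per 1e9 hours (nearest whole number)

λ = 6.647e-06 /h, FIT = 6647


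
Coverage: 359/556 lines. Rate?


Coverage = covered / total * 100
Coverage = 359 / 556 * 100
Coverage = 64.57%

64.57%


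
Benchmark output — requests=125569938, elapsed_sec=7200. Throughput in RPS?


Formula: throughput = requests / seconds
throughput = 125569938 / 7200
throughput = 17440.27 requests/second

17440.27 requests/second


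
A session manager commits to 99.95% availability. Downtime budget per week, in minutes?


Formula: allowed downtime = period * (100 - SLA) / 100
Period (week) = 10080 minutes
Unavailability fraction = (100 - 99.95) / 100
Allowed downtime = 10080 * (100 - 99.95) / 100
Allowed downtime = 5.04 minutes

5.04 minutes


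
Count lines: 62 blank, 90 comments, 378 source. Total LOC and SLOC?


Total LOC = blank + comment + code
Total LOC = 62 + 90 + 378 = 530
SLOC (source only) = code = 378

Total LOC: 530, SLOC: 378


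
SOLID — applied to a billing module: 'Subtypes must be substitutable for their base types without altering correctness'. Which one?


This describes the Liskov Substitution Principle (LSP)

Liskov Substitution Principle (LSP)


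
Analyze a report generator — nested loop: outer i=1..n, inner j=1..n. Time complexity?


Reasoning: n iterations times n iterations
Complexity: O(n^2)

O(n^2)


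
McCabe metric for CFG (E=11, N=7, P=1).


Formula: V(G) = E - N + 2P
V(G) = 11 - 7 + 2*1
V(G) = 4 + 2
V(G) = 6

6


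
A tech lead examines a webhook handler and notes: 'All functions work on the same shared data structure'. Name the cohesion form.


Reasoning: Functions share data
Type: Communicational cohesion

Communicational cohesion


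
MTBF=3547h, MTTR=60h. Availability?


Availability = MTBF / (MTBF + MTTR)
Availability = 3547 / (3547 + 60)
Availability = 3547 / 3607
Availability = 98.3366%

98.3366%


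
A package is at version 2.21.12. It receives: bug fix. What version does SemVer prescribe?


Current: 2.21.12
Change category: 'bug fix' → patch bump
SemVer rule: patch bump → increment PATCH (MAJOR and MINOR unchanged)
New: 2.21.13

2.21.13


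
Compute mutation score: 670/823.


Mutation score = killed / total * 100
Mutation score = 670 / 823 * 100
Mutation score = 81.41%

81.41%


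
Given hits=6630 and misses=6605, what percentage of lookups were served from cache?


Formula: hit rate = hits / (hits + misses) * 100
hit rate = 6630 / (6630 + 6605) * 100
hit rate = 6630 / 13235 * 100
hit rate = 50.09%

50.09%


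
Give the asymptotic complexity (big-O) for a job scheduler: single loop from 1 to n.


Reasoning: one pass through n items
Complexity: O(n)

O(n)


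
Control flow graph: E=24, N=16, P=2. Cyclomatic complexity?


Formula: V(G) = E - N + 2P
V(G) = 24 - 16 + 2*2
V(G) = 8 + 4
V(G) = 12

12


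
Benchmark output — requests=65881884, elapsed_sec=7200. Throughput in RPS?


Formula: throughput = requests / seconds
throughput = 65881884 / 7200
throughput = 9150.26 requests/second

9150.26 requests/second


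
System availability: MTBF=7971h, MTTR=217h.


Availability = MTBF / (MTBF + MTTR)
Availability = 7971 / (7971 + 217)
Availability = 7971 / 8188
Availability = 97.3498%

97.3498%


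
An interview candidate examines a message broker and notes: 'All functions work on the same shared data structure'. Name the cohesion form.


Reasoning: Functions share data
Type: Communicational cohesion

Communicational cohesion


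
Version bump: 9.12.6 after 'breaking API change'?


Current: 9.12.6
Change category: 'breaking API change' → major bump
SemVer rule: major bump → increment MAJOR, reset MINOR and PATCH to 0
New: 10.0.0

10.0.0


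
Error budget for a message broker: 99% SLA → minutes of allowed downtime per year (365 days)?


Formula: allowed downtime = period * (100 - SLA) / 100
Period (year (365 days)) = 525600 minutes
Unavailability fraction = (100 - 99.0) / 100
Allowed downtime = 525600 * (100 - 99.0) / 100
Allowed downtime = 5256.0 minutes

5256.0 minutes


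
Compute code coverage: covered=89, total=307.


Coverage = covered / total * 100
Coverage = 89 / 307 * 100
Coverage = 28.99%

28.99%


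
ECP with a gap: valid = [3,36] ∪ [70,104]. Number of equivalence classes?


Valid ranges: [3,36] and [70,104]
Class 1: x < 3 — invalid
Class 2: 3 ≤ x ≤ 36 — valid
Class 3: 36 < x < 70 — invalid (gap between ranges)
Class 4: 70 ≤ x ≤ 104 — valid
Class 5: x > 104 — invalid
Total equivalence classes: 5

5 equivalence classes


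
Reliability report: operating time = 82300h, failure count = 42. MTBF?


Formula: MTBF = Total operating time / Number of failures
MTBF = 82300 / 42
MTBF = 1959.52 hours

1959.52 hours


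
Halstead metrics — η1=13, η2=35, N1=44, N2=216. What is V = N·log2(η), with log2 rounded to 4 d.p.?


Formula: V = N * log2(η), where N = N1 + N2 and η = η1 + η2
η = 13 + 35 = 48
N = 44 + 216 = 260
log2(48) ≈ 5.5850
V = 260 * 5.5850 = 1452.10

1452.10


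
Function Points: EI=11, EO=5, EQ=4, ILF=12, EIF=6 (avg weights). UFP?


UFP = EI*4 + EO*5 + EQ*4 + ILF*10 + EIF*7
UFP = 11*4 + 5*5 + 4*4 + 12*10 + 6*7
UFP = 44 + 25 + 16 + 120 + 42
UFP = 247

247


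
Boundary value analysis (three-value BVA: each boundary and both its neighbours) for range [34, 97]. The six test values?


Range: [34, 97]
Boundaries: just below min, min, min+1, max-1, max, just above max
Values: [33, 34, 35, 96, 97, 98]

[33, 34, 35, 96, 97, 98]


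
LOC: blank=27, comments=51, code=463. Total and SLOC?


Total LOC = blank + comment + code
Total LOC = 27 + 51 + 463 = 541
SLOC (source only) = code = 463

Total LOC: 541, SLOC: 463


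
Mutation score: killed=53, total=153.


Mutation score = killed / total * 100
Mutation score = 53 / 153 * 100
Mutation score = 34.64%

34.64%


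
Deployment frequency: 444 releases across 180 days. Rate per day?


Formula: deployments per day = releases / days
= 444 / 180
= 2.467 deploys/day
(equivalently, 17.27 deploys/week)

2.467 deploys/day


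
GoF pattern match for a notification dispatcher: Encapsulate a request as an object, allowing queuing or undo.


This matches the Command pattern

Command


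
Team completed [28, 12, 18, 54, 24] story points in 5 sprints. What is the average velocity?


Formula: Avg velocity = Total points / Number of sprints
Points: [28, 12, 18, 54, 24]
Sum = 28 + 12 + 18 + 54 + 24 = 136
Avg velocity = 136 / 5 = 27.2 points/sprint

27.2 points/sprint


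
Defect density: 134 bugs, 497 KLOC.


Defect density = defects / KLOC
Defect density = 134 / 497
Defect density = 0.27 defects/KLOC

0.27 defects/KLOC


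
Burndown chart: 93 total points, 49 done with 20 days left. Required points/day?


Formula: Required rate = Remaining points / Days left
Remaining = 93 - 49 = 44 points
Required rate = 44 / 20 = 2.2 points/day

2.2 points/day


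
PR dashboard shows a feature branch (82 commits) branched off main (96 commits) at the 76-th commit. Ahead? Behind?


Common ancestor: commit #76
feature commits after divergence: 82 - 76 = 6
main commits after divergence: 96 - 76 = 20
feature is 6 commits ahead of main
main is 20 commits ahead of feature

feature ahead: 6, main ahead: 20


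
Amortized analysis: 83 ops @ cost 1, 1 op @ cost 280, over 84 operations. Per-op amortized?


Formula: Amortized cost = Total cost / Operations
Total cost = (83 * 1) + (1 * 280)
Total cost = 83 + 280 = 363
Amortized = 363 / 84 = 4.3214

4.3214


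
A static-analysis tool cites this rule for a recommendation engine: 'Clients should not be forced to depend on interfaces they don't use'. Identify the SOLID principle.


This describes the Interface Segregation Principle (ISP)

Interface Segregation Principle (ISP)


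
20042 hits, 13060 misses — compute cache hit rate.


Formula: hit rate = hits / (hits + misses) * 100
hit rate = 20042 / (20042 + 13060) * 100
hit rate = 20042 / 33102 * 100
hit rate = 60.55%

60.55%


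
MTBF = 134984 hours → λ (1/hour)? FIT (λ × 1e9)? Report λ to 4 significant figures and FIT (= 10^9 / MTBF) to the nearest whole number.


Formula: λ = 1 / MTBF; FIT = λ × 1e9 = 1e9 / MTBF
λ = 1 / 134984 ≈ 7.408e-06 failures/hour
FIT = 1e9 / 134984 ≈ 7408 failures per 1e9 hours (nearest whole number)

λ = 7.408e-06 /h, FIT = 7408


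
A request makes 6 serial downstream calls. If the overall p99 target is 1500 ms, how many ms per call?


Formula: per_stage = total_budget / stages
per_stage = 1500 / 6
per_stage = 250.0 ms

250.0 ms


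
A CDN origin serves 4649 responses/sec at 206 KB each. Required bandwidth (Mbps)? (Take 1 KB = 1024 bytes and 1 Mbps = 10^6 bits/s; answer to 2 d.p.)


Formula: Mbps = payload_bytes * RPS * 8 / 1e6
Payload per request = 206 KB = 206 * 1024 = 210944 bytes
Total bytes/sec = 210944 * 4649 = 980678656
Total bits/sec = 980678656 * 8 = 7845429248
Mbps = 7845429248 / 1e6 = 7845.43

7845.43 Mbps


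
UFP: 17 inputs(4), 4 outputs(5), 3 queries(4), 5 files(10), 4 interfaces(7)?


UFP = EI*4 + EO*5 + EQ*4 + ILF*10 + EIF*7
UFP = 17*4 + 4*5 + 3*4 + 5*10 + 4*7
UFP = 68 + 20 + 12 + 50 + 28
UFP = 178

178


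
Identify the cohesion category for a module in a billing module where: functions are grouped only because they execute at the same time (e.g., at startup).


Reasoning: Related by timing only
Type: Temporal cohesion

Temporal cohesion


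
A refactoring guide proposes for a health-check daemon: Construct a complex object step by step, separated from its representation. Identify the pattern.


This matches the Builder pattern

Builder


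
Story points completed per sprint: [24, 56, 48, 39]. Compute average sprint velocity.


Formula: Avg velocity = Total points / Number of sprints
Points: [24, 56, 48, 39]
Sum = 24 + 56 + 48 + 39 = 167
Avg velocity = 167 / 4 = 41.75 points/sprint

41.75 points/sprint


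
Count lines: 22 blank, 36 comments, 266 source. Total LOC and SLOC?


Total LOC = blank + comment + code
Total LOC = 22 + 36 + 266 = 324
SLOC (source only) = code = 266

Total LOC: 324, SLOC: 266


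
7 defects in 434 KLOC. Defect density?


Defect density = defects / KLOC
Defect density = 7 / 434
Defect density = 0.016 defects/KLOC

0.016 defects/KLOC


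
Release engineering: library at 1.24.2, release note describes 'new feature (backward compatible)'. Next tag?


Current: 1.24.2
Change category: 'new feature (backward compatible)' → minor bump
SemVer rule: minor bump → increment MINOR, reset PATCH to 0 (MAJOR unchanged)
New: 1.25.0

1.25.0


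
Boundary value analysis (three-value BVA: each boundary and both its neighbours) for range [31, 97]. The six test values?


Range: [31, 97]
Boundaries: just below min, min, min+1, max-1, max, just above max
Values: [30, 31, 32, 96, 97, 98]

[30, 31, 32, 96, 97, 98]


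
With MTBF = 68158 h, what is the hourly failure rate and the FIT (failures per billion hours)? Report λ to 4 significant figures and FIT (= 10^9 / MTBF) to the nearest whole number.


Formula: λ = 1 / MTBF; FIT = λ × 1e9 = 1e9 / MTBF
λ = 1 / 68158 ≈ 1.467e-05 failures/hour
FIT = 1e9 / 68158 ≈ 14672 failures per 1e9 hours (nearest whole number)

λ = 1.467e-05 /h, FIT = 14672


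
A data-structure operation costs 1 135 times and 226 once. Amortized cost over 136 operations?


Formula: Amortized cost = Total cost / Operations
Total cost = (135 * 1) + (1 * 226)
Total cost = 135 + 226 = 361
Amortized = 361 / 136 = 2.6544

2.6544


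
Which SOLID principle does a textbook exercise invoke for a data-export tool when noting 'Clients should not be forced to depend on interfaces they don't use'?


This describes the Interface Segregation Principle (ISP)

Interface Segregation Principle (ISP)


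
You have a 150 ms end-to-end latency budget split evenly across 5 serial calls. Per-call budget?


Formula: per_stage = total_budget / stages
per_stage = 150 / 5
per_stage = 30.0 ms

30.0 ms


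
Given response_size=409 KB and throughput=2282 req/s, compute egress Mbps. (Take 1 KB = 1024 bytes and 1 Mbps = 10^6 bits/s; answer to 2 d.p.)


Formula: Mbps = payload_bytes * RPS * 8 / 1e6
Payload per request = 409 KB = 409 * 1024 = 418816 bytes
Total bytes/sec = 418816 * 2282 = 955738112
Total bits/sec = 955738112 * 8 = 7645904896
Mbps = 7645904896 / 1e6 = 7645.9

7645.9 Mbps


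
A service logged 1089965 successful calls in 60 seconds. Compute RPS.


Formula: throughput = requests / seconds
throughput = 1089965 / 60
throughput = 18166.08 requests/second

18166.08 requests/second


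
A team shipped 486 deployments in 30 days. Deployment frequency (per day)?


Formula: deployments per day = releases / days
= 486 / 30
= 16.2 deploys/day
(equivalently, 113.4 deploys/week)

16.2 deploys/day


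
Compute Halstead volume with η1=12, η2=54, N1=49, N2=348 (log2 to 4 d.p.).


Formula: V = N * log2(η), where N = N1 + N2 and η = η1 + η2
η = 12 + 54 = 66
N = 49 + 348 = 397
log2(66) ≈ 6.0444
V = 397 * 6.0444 = 2399.63

2399.63


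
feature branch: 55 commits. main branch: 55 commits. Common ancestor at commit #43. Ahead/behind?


Common ancestor: commit #43
feature commits after divergence: 55 - 43 = 12
main commits after divergence: 55 - 43 = 12
feature is 12 commits ahead of main
main is 12 commits ahead of feature

feature ahead: 12, main ahead: 12


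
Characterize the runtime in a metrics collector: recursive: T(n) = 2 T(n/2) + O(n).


Reasoning: master theorem case 2 (merge-sort recurrence)
Complexity: O(n log n)

O(n log n)


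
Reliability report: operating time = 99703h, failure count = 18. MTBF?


Formula: MTBF = Total operating time / Number of failures
MTBF = 99703 / 18
MTBF = 5539.06 hours

5539.06 hours


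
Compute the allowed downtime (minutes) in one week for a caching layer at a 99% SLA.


Formula: allowed downtime = period * (100 - SLA) / 100
Period (week) = 10080 minutes
Unavailability fraction = (100 - 99.0) / 100
Allowed downtime = 10080 * (100 - 99.0) / 100
Allowed downtime = 100.8 minutes

100.8 minutes


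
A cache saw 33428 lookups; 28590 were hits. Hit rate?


Formula: hit rate = hits / (hits + misses) * 100
hit rate = 28590 / (28590 + 4838) * 100
hit rate = 28590 / 33428 * 100
hit rate = 85.53%

85.53%


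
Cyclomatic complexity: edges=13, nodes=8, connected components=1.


Formula: V(G) = E - N + 2P
V(G) = 13 - 8 + 2*1
V(G) = 5 + 2
V(G) = 7

7


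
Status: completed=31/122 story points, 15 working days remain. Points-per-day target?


Formula: Required rate = Remaining points / Days left
Remaining = 122 - 31 = 91 points
Required rate = 91 / 15 = 6.07 points/day

6.07 points/day


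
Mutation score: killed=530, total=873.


Mutation score = killed / total * 100
Mutation score = 530 / 873 * 100
Mutation score = 60.71%

60.71%


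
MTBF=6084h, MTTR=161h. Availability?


Availability = MTBF / (MTBF + MTTR)
Availability = 6084 / (6084 + 161)
Availability = 6084 / 6245
Availability = 97.4219%

97.4219%


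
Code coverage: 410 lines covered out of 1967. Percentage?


Coverage = covered / total * 100
Coverage = 410 / 1967 * 100
Coverage = 20.84%

20.84%


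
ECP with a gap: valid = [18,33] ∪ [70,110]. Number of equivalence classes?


Valid ranges: [18,33] and [70,110]
Class 1: x < 18 — invalid
Class 2: 18 ≤ x ≤ 33 — valid
Class 3: 33 < x < 70 — invalid (gap between ranges)
Class 4: 70 ≤ x ≤ 110 — valid
Class 5: x > 110 — invalid
Total equivalence classes: 5

5 equivalence classes


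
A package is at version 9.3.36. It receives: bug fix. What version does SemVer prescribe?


Current: 9.3.36
Change category: 'bug fix' → patch bump
SemVer rule: patch bump → increment PATCH (MAJOR and MINOR unchanged)
New: 9.3.37

9.3.37


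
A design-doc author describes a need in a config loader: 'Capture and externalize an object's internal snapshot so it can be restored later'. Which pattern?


This matches the Memento pattern

Memento


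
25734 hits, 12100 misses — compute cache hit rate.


Formula: hit rate = hits / (hits + misses) * 100
hit rate = 25734 / (25734 + 12100) * 100
hit rate = 25734 / 37834 * 100
hit rate = 68.02%

68.02%


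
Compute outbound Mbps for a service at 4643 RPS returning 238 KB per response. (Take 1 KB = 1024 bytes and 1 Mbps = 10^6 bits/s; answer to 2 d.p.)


Formula: Mbps = payload_bytes * RPS * 8 / 1e6
Payload per request = 238 KB = 238 * 1024 = 243712 bytes
Total bytes/sec = 243712 * 4643 = 1131554816
Total bits/sec = 1131554816 * 8 = 9052438528
Mbps = 9052438528 / 1e6 = 9052.44

9052.44 Mbps


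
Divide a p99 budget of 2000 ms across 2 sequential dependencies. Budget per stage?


Formula: per_stage = total_budget / stages
per_stage = 2000 / 2
per_stage = 1000.0 ms

1000.0 ms


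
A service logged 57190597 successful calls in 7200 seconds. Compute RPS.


Formula: throughput = requests / seconds
throughput = 57190597 / 7200
throughput = 7943.14 requests/second

7943.14 requests/second


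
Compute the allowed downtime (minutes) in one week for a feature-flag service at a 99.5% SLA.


Formula: allowed downtime = period * (100 - SLA) / 100
Period (week) = 10080 minutes
Unavailability fraction = (100 - 99.5) / 100
Allowed downtime = 10080 * (100 - 99.5) / 100
Allowed downtime = 50.4 minutes

50.4 minutes


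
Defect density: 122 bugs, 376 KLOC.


Defect density = defects / KLOC
Defect density = 122 / 376
Defect density = 0.324 defects/KLOC

0.324 defects/KLOC


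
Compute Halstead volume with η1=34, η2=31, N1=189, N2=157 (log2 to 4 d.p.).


Formula: V = N * log2(η), where N = N1 + N2 and η = η1 + η2
η = 34 + 31 = 65
N = 189 + 157 = 346
log2(65) ≈ 6.0224
V = 346 * 6.0224 = 2083.75

2083.75


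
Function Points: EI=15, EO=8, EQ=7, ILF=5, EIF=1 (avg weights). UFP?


UFP = EI*4 + EO*5 + EQ*4 + ILF*10 + EIF*7
UFP = 15*4 + 8*5 + 7*4 + 5*10 + 1*7
UFP = 60 + 40 + 28 + 50 + 7
UFP = 185

185


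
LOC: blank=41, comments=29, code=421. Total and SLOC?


Total LOC = blank + comment + code
Total LOC = 41 + 29 + 421 = 491
SLOC (source only) = code = 421

Total LOC: 491, SLOC: 421


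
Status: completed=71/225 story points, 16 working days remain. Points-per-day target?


Formula: Required rate = Remaining points / Days left
Remaining = 225 - 71 = 154 points
Required rate = 154 / 16 = 9.63 points/day

9.63 points/day


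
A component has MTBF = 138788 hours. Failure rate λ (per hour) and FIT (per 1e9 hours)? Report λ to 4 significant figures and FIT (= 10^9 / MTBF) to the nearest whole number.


Formula: λ = 1 / MTBF; FIT = λ × 1e9 = 1e9 / MTBF
λ = 1 / 138788 ≈ 7.205e-06 failures/hour
FIT = 1e9 / 138788 ≈ 7205 failures per 1e9 hours (nearest whole number)

λ = 7.205e-06 /h, FIT = 7205


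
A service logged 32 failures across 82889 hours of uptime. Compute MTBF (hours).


Formula: MTBF = Total operating time / Number of failures
MTBF = 82889 / 32
MTBF = 2590.28 hours

2590.28 hours


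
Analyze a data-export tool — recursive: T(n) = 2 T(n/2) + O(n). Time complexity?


Reasoning: master theorem case 2 (merge-sort recurrence)
Complexity: O(n log n)

O(n log n)


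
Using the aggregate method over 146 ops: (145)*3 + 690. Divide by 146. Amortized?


Formula: Amortized cost = Total cost / Operations
Total cost = (145 * 3) + (1 * 690)
Total cost = 435 + 690 = 1125
Amortized = 1125 / 146 = 7.7055

7.7055


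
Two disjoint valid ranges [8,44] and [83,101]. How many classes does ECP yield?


Valid ranges: [8,44] and [83,101]
Class 1: x < 8 — invalid
Class 2: 8 ≤ x ≤ 44 — valid
Class 3: 44 < x < 83 — invalid (gap between ranges)
Class 4: 83 ≤ x ≤ 101 — valid
Class 5: x > 101 — invalid
Total equivalence classes: 5

5 equivalence classes


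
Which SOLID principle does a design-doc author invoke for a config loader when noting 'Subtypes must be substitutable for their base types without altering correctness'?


This describes the Liskov Substitution Principle (LSP)

Liskov Substitution Principle (LSP)


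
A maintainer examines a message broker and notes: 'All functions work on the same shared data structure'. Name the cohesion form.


Reasoning: Functions share data
Type: Communicational cohesion

Communicational cohesion


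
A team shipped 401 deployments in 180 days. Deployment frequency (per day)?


Formula: deployments per day = releases / days
= 401 / 180
= 2.228 deploys/day
(equivalently, 15.59 deploys/week)

2.228 deploys/day


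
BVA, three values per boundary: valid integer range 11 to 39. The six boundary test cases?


Range: [11, 39]
Boundaries: just below min, min, min+1, max-1, max, just above max
Values: [10, 11, 12, 38, 39, 40]

[10, 11, 12, 38, 39, 40]


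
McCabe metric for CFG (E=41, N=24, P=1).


Formula: V(G) = E - N + 2P
V(G) = 41 - 24 + 2*1
V(G) = 17 + 2
V(G) = 19

19


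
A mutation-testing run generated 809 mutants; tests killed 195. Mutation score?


Mutation score = killed / total * 100
Mutation score = 195 / 809 * 100
Mutation score = 24.1%

24.1%


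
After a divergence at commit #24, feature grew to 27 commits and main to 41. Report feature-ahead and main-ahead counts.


Common ancestor: commit #24
feature commits after divergence: 27 - 24 = 3
main commits after divergence: 41 - 24 = 17
feature is 3 commits ahead of main
main is 17 commits ahead of feature

feature ahead: 3, main ahead: 17


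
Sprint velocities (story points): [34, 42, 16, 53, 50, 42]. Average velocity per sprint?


Formula: Avg velocity = Total points / Number of sprints
Points: [34, 42, 16, 53, 50, 42]
Sum = 34 + 42 + 16 + 53 + 50 + 42 = 237
Avg velocity = 237 / 6 = 39.5 points/sprint

39.5 points/sprint


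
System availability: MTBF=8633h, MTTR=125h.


Availability = MTBF / (MTBF + MTTR)
Availability = 8633 / (8633 + 125)
Availability = 8633 / 8758
Availability = 98.5727%

98.5727%


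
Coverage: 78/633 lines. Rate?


Coverage = covered / total * 100
Coverage = 78 / 633 * 100
Coverage = 12.32%

12.32%


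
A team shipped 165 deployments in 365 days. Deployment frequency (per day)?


Formula: deployments per day = releases / days
= 165 / 365
= 0.452 deploys/day
(equivalently, 3.16 deploys/week)

0.452 deploys/day


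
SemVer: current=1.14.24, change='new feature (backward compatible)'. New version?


Current: 1.14.24
Change category: 'new feature (backward compatible)' → minor bump
SemVer rule: minor bump → increment MINOR, reset PATCH to 0 (MAJOR unchanged)
New: 1.15.0

1.15.0


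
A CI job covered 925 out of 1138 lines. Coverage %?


Coverage = covered / total * 100
Coverage = 925 / 1138 * 100
Coverage = 81.28%

81.28%


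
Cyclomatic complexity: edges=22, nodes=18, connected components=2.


Formula: V(G) = E - N + 2P
V(G) = 22 - 18 + 2*2
V(G) = 4 + 4
V(G) = 8

8


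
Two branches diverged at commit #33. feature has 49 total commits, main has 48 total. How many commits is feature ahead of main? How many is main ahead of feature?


Common ancestor: commit #33
feature commits after divergence: 49 - 33 = 16
main commits after divergence: 48 - 33 = 15
feature is 16 commits ahead of main
main is 15 commits ahead of feature

feature ahead: 16, main ahead: 15


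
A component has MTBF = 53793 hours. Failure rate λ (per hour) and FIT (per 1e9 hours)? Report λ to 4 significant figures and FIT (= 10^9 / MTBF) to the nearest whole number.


Formula: λ = 1 / MTBF; FIT = λ × 1e9 = 1e9 / MTBF
λ = 1 / 53793 ≈ 1.859e-05 failures/hour
FIT = 1e9 / 53793 ≈ 18590 failures per 1e9 hours (nearest whole number)

λ = 1.859e-05 /h, FIT = 18590


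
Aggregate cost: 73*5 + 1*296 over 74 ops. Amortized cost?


Formula: Amortized cost = Total cost / Operations
Total cost = (73 * 5) + (1 * 296)
Total cost = 365 + 296 = 661
Amortized = 661 / 74 = 8.9324

8.9324


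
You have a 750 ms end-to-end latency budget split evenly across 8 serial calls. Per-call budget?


Formula: per_stage = total_budget / stages
per_stage = 750 / 8
per_stage = 93.75 ms

93.75 ms


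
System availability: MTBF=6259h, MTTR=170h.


Availability = MTBF / (MTBF + MTTR)
Availability = 6259 / (6259 + 170)
Availability = 6259 / 6429
Availability = 97.3557%

97.3557%


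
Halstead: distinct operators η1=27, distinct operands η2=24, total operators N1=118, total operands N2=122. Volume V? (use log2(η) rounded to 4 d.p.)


Formula: V = N * log2(η), where N = N1 + N2 and η = η1 + η2
η = 27 + 24 = 51
N = 118 + 122 = 240
log2(51) ≈ 5.6724
V = 240 * 5.6724 = 1361.38

1361.38


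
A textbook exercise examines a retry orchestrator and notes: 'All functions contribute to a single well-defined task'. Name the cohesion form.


Reasoning: Best: single purpose
Type: Functional cohesion

Functional cohesion


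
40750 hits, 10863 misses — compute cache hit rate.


Formula: hit rate = hits / (hits + misses) * 100
hit rate = 40750 / (40750 + 10863) * 100
hit rate = 40750 / 51613 * 100
hit rate = 78.95%

78.95%


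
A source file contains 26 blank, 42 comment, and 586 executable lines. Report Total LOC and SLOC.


Total LOC = blank + comment + code
Total LOC = 26 + 42 + 586 = 654
SLOC (source only) = code = 586

Total LOC: 654, SLOC: 586


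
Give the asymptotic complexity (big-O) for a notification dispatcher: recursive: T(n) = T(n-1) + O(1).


Reasoning: linear recursion with constant work per frame
Complexity: O(n)

O(n)


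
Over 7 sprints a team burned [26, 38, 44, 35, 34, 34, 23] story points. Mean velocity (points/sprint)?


Formula: Avg velocity = Total points / Number of sprints
Points: [26, 38, 44, 35, 34, 34, 23]
Sum = 26 + 38 + 44 + 35 + 34 + 34 + 23 = 234
Avg velocity = 234 / 7 = 33.43 points/sprint

33.43 points/sprint


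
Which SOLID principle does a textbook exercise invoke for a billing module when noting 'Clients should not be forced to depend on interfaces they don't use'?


This describes the Interface Segregation Principle (ISP)

Interface Segregation Principle (ISP)


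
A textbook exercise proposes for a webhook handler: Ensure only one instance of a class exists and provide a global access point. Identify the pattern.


This matches the Singleton pattern

Singleton


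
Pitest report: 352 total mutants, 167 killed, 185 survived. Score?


Mutation score = killed / total * 100
Mutation score = 167 / 352 * 100
Mutation score = 47.44%

47.44%


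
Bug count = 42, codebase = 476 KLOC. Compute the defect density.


Defect density = defects / KLOC
Defect density = 42 / 476
Defect density = 0.088 defects/KLOC

0.088 defects/KLOC


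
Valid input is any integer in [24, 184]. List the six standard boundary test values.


Range: [24, 184]
Boundaries: just below min, min, min+1, max-1, max, just above max
Values: [23, 24, 25, 183, 184, 185]

[23, 24, 25, 183, 184, 185]


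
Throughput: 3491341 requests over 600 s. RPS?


Formula: throughput = requests / seconds
throughput = 3491341 / 600
throughput = 5818.9 requests/second

5818.9 requests/second


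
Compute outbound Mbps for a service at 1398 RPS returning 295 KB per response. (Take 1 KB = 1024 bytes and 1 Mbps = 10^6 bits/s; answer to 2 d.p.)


Formula: Mbps = payload_bytes * RPS * 8 / 1e6
Payload per request = 295 KB = 295 * 1024 = 302080 bytes
Total bytes/sec = 302080 * 1398 = 422307840
Total bits/sec = 422307840 * 8 = 3378462720
Mbps = 3378462720 / 1e6 = 3378.46

3378.46 Mbps


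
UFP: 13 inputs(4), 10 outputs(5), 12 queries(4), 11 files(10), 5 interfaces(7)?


UFP = EI*4 + EO*5 + EQ*4 + ILF*10 + EIF*7
UFP = 13*4 + 10*5 + 12*4 + 11*10 + 5*7
UFP = 52 + 50 + 48 + 110 + 35
UFP = 295

295


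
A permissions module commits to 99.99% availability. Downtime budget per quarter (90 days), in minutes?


Formula: allowed downtime = period * (100 - SLA) / 100
Period (quarter (90 days)) = 129600 minutes
Unavailability fraction = (100 - 99.99) / 100
Allowed downtime = 129600 * (100 - 99.99) / 100
Allowed downtime = 12.96 minutes

12.96 minutes


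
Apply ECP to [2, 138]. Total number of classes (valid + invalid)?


Valid range: [2, 138]
Class 1: x < 2 — invalid
Class 2: 2 ≤ x ≤ 138 — valid
Class 3: x > 138 — invalid
Total equivalence classes: 3

3 equivalence classes


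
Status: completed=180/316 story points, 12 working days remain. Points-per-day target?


Formula: Required rate = Remaining points / Days left
Remaining = 316 - 180 = 136 points
Required rate = 136 / 12 = 11.33 points/day

11.33 points/day


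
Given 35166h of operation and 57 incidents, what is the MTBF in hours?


Formula: MTBF = Total operating time / Number of failures
MTBF = 35166 / 57
MTBF = 616.95 hours

616.95 hours


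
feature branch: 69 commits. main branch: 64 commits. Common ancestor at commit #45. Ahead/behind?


Common ancestor: commit #45
feature commits after divergence: 69 - 45 = 24
main commits after divergence: 64 - 45 = 19
feature is 24 commits ahead of main
main is 19 commits ahead of feature

feature ahead: 24, main ahead: 19


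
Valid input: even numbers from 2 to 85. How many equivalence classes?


Constraint: even integers in [2, 85]
Class 1: x < 2 — out-of-range invalid
Class 2: x in [2,85] but odd — wrong type invalid
Class 3: x in [2,85] and even — valid
Class 4: x > 85 — out-of-range invalid
Total equivalence classes: 4

4 equivalence classes


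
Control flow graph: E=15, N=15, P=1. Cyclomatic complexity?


Formula: V(G) = E - N + 2P
V(G) = 15 - 15 + 2*1
V(G) = 0 + 2
V(G) = 2

2


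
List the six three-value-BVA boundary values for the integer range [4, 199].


Range: [4, 199]
Boundaries: just below min, min, min+1, max-1, max, just above max
Values: [3, 4, 5, 198, 199, 200]

[3, 4, 5, 198, 199, 200]


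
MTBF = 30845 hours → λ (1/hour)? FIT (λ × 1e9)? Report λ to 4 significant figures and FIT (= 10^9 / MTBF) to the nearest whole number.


Formula: λ = 1 / MTBF; FIT = λ × 1e9 = 1e9 / MTBF
λ = 1 / 30845 ≈ 3.242e-05 failures/hour
FIT = 1e9 / 30845 ≈ 32420 failures per 1e9 hours (nearest whole number)

λ = 3.242e-05 /h, FIT = 32420


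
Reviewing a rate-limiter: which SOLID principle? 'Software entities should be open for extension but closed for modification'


This describes the Open/Closed Principle (OCP)

Open/Closed Principle (OCP)


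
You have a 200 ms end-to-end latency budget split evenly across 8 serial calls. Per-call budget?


Formula: per_stage = total_budget / stages
per_stage = 200 / 8
per_stage = 25.0 ms

25.0 ms


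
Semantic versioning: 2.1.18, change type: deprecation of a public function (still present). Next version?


Current: 2.1.18
Change category: 'deprecation of a public function (still present)' → minor bump
SemVer rule: minor bump → increment MINOR, reset PATCH to 0 (MAJOR unchanged)
New: 2.2.0

2.2.0


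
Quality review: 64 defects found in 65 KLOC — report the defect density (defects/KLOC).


Defect density = defects / KLOC
Defect density = 64 / 65
Defect density = 0.985 defects/KLOC

0.985 defects/KLOC


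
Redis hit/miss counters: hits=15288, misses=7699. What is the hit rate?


Formula: hit rate = hits / (hits + misses) * 100
hit rate = 15288 / (15288 + 7699) * 100
hit rate = 15288 / 22987 * 100
hit rate = 66.51%

66.51%


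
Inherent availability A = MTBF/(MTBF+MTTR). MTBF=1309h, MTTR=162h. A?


Availability = MTBF / (MTBF + MTTR)
Availability = 1309 / (1309 + 162)
Availability = 1309 / 1471
Availability = 88.9871%

88.9871%


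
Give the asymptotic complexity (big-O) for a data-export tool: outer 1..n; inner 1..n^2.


Reasoning: n times n^2
Complexity: O(n^3)

O(n^3)


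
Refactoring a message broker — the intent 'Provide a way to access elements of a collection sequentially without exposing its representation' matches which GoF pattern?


This matches the Iterator pattern

Iterator


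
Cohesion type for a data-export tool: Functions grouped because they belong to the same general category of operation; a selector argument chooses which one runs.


Reasoning: Grouped by category of activity, not by data or sequence
Type: Logical cohesion

Logical cohesion


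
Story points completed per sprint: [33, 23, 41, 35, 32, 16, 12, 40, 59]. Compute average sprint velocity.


Formula: Avg velocity = Total points / Number of sprints
Points: [33, 23, 41, 35, 32, 16, 12, 40, 59]
Sum = 33 + 23 + 41 + 35 + 32 + 16 + 12 + 40 + 59 = 291
Avg velocity = 291 / 9 = 32.33 points/sprint

32.33 points/sprint


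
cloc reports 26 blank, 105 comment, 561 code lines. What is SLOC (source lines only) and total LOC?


Total LOC = blank + comment + code
Total LOC = 26 + 105 + 561 = 692
SLOC (source only) = code = 561

Total LOC: 692, SLOC: 561


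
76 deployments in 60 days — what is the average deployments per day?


Formula: deployments per day = releases / days
= 76 / 60
= 1.267 deploys/day
(equivalently, 8.87 deploys/week)

1.267 deploys/day


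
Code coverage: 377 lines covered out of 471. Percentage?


Coverage = covered / total * 100
Coverage = 377 / 471 * 100
Coverage = 80.04%

80.04%


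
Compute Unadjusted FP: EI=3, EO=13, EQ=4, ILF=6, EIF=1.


UFP = EI*4 + EO*5 + EQ*4 + ILF*10 + EIF*7
UFP = 3*4 + 13*5 + 4*4 + 6*10 + 1*7
UFP = 12 + 65 + 16 + 60 + 7
UFP = 160

160


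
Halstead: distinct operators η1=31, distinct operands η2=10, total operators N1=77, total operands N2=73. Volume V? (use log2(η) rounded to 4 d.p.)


Formula: V = N * log2(η), where N = N1 + N2 and η = η1 + η2
η = 31 + 10 = 41
N = 77 + 73 = 150
log2(41) ≈ 5.3576
V = 150 * 5.3576 = 803.64

803.64


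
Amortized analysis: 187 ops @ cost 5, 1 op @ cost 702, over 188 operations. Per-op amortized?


Formula: Amortized cost = Total cost / Operations
Total cost = (187 * 5) + (1 * 702)
Total cost = 935 + 702 = 1637
Amortized = 1637 / 188 = 8.7074

8.7074


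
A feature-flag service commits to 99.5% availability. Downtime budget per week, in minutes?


Formula: allowed downtime = period * (100 - SLA) / 100
Period (week) = 10080 minutes
Unavailability fraction = (100 - 99.5) / 100
Allowed downtime = 10080 * (100 - 99.5) / 100
Allowed downtime = 50.4 minutes

50.4 minutes
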